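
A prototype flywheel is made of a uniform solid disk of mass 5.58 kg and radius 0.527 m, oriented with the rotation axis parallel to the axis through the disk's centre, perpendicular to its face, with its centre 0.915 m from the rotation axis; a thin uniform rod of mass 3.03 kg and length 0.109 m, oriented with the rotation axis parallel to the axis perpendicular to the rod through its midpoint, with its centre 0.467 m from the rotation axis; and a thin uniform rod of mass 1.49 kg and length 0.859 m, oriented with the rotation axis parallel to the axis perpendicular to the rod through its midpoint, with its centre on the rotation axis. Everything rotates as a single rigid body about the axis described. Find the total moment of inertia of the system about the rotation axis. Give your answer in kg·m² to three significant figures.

6.20

Solid disk: I_cm = (1/2)MR² = (1/2)(5.58)(0.527)² = 0.77486 kg·m²; centre at d = 0.915 m, so I = I_cm + Md² gives I = 0.77486 + (5.58)(0.915)² = 5.4466 kg·m².
Thin rod: I_cm = (1/12)ML² = (1/12)(3.03)(0.109)² = 0.003 kg·m²; centre at d = 0.467 m, so I = I_cm + Md² gives I = 0.003 + (3.03)(0.467)² = 0.66381 kg·m².
Thin rod: I_cm = (1/12)ML² = (1/12)(1.49)(0.859)² = 0.09162 kg·m²; axis through the centre, so I = 0.09162 kg·m².
Total I = 5.4466 + 0.66381 + 0.09162 = 6.202 kg·m².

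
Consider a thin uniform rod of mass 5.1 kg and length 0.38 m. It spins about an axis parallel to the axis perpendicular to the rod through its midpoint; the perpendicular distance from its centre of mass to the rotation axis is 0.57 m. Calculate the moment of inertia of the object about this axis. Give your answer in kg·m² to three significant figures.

I_cm = (1/12)ML² = (1/12)(5.1)(0.38)² = 0.06137 kg·m²; centre at d = 0.57 m, so the parallel axis theorem gives I = 0.06137 + (5.1)(0.57)² = 1.7184 kg·m².

1.72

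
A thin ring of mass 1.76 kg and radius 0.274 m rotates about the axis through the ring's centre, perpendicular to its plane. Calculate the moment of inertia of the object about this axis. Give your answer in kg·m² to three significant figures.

I_cm = MR² = (1.76)(0.274)² = 0.13213 kg·m²; axis through the centre, so I = 0.13213 kg·m².

0.132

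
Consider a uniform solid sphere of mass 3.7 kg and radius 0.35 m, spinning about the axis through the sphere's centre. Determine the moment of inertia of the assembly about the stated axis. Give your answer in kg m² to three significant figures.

0.181

I_cm = (2/5)MR² = (2/5)(3.7)(0.35)² = 0.1813 kg m²; axis through the centre, so I = 0.1813 kg m².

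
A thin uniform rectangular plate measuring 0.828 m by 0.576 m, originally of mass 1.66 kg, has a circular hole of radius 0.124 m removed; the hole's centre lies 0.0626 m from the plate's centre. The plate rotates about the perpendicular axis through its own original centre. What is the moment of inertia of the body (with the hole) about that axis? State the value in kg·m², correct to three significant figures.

Unpierced body about its centre: I₀ = (1/12)M(a²+b²) = (1/12)(1.66)[(0.828)² + (0.576)²] = 0.14073 kg·m².
The removed disk has mass m = M·πr²/(ab) = (1.66)·π(0.124)²/(0.828·0.576) = 0.16813 kg (same uniform areal density).
Its moment of inertia about the rotation axis (parallel-axis theorem): I_hole = (1/2)mr² + md² = (1/2)(0.16813)(0.124)² + (0.16813)(0.0626)² = 0.0019515 kg·m².
Treating the hole as negative mass, I = I₀ − I_hole = 0.14073 − 0.0019515 = 0.13878 kg·m².

0.139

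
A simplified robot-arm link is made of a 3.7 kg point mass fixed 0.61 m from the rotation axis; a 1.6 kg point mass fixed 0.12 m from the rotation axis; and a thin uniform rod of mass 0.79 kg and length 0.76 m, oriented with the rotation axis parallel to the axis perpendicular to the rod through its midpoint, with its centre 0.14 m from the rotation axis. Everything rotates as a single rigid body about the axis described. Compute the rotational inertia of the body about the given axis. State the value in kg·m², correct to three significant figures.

Point mass: I_cm = 0; centre at d = 0.61 m, so the parallel axis theorem gives I = 0 + (3.7)(0.61)² = 1.3768 kg·m².
Point mass: I_cm = 0; centre at d = 0.12 m, so the parallel axis theorem gives I = 0 + (1.6)(0.12)² = 0.02304 kg·m².
Thin rod: I_cm = (1/12)ML² = (1/12)(0.79)(0.76)² = 0.038025 kg·m²; centre at d = 0.14 m, so the parallel axis theorem gives I = 0.038025 + (0.79)(0.14)² = 0.053509 kg·m².
Total I = 1.3768 + 0.02304 + 0.053509 = 1.4533 kg·m².

1.45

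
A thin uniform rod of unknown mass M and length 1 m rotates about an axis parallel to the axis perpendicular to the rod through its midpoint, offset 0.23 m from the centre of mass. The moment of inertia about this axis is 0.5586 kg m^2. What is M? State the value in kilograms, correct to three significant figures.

I = I_cm + Md² = (1/12)ML² + Md² = M·[0.0833333·(1)² + (0.23)²] = M·0.13623.
So M = 0.5586 / 0.13623 = 4.1003 kg.

4.10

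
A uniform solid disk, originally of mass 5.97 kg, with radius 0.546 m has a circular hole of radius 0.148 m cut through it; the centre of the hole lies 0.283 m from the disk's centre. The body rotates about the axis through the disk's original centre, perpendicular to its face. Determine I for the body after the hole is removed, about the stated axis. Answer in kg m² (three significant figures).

0.850

Unpierced body about its centre: I₀ = (1/2)MR² = (1/2)(5.97)(0.546)² = 0.88988 kg m².
The removed disk has mass m = M·(r/R)² = (5.97)(0.148/0.546)² = 0.43864 kg (same uniform areal density).
Its moment of inertia about the rotation axis (parallel-axis theorem): I_hole = (1/2)mr² + md² = (1/2)(0.43864)(0.148)² + (0.43864)(0.283)² = 0.039935 kg m².
Treating the hole as negative mass, I = I₀ − I_hole = 0.88988 − 0.039935 = 0.84994 kg m².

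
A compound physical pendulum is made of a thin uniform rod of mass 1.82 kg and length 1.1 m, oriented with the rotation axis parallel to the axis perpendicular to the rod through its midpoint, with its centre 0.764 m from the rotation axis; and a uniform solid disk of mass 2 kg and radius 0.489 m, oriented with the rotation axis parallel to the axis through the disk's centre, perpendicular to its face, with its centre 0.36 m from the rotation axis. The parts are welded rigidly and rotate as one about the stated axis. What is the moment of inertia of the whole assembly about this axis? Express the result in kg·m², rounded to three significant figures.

Thin rod: I_cm = (1/12)ML² = (1/12)(1.82)(1.1)² = 0.18352 kg·m²; centre at d = 0.764 m, so I = I_cm + Md² gives I = 0.18352 + (1.82)(0.764)² = 1.2458 kg·m².
Solid disk: I_cm = (1/2)MR² = (1/2)(2)(0.489)² = 0.23912 kg·m²; centre at d = 0.36 m, so I = I_cm + Md² gives I = 0.23912 + (2)(0.36)² = 0.49832 kg·m².
Total I = 1.2458 + 0.49832 = 1.7442 kg·m².

1.74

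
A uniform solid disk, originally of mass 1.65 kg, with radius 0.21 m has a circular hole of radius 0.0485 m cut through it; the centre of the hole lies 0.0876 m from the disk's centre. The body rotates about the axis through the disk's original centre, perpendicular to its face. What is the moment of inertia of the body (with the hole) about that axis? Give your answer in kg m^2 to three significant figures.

Unpierced body about its centre: I₀ = (1/2)MR² = (1/2)(1.65)(0.21)² = 0.036382 kg m^2.
The removed disk has mass m = M·(r/R)² = (1.65)(0.0485/0.21)² = 0.088009 kg (same uniform areal density).
Its moment of inertia about the rotation axis (parallel-axis theorem): I_hole = (1/2)mr² + md² = (1/2)(0.088009)(0.0485)² + (0.088009)(0.0876)² = 0.00077887 kg m^2.
Treating the hole as negative mass, I = I₀ − I_hole = 0.036382 − 0.00077887 = 0.035604 kg m^2.

0.0356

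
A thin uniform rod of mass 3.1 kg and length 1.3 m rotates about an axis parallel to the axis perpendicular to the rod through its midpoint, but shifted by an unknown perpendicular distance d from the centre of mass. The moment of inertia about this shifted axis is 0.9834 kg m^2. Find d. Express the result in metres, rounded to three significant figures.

0.420

About the centre-of-mass axis, I_cm = (1/12)ML² = (1/12)(3.1)(1.3)² = 0.43658 kg m^2.
Parallel axis theorem: I = I_cm + Md², so Md² = 0.9834 − 0.43658 = 0.54682 kg m^2.
d = √(0.54682 / 3.1) = 0.41999 m.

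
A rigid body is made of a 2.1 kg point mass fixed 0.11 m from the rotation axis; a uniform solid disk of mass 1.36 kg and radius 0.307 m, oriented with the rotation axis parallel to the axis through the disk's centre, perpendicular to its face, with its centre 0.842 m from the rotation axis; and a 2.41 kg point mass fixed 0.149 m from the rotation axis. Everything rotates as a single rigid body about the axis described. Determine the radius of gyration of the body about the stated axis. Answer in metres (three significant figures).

0.434

Point mass: I_cm = 0; centre at d = 0.11 m, so I = I_cm + Md² gives I = 0 + (2.1)(0.11)² = 0.02541 kg m^2.
Solid disk: I_cm = (1/2)MR² = (1/2)(1.36)(0.307)² = 0.064089 kg m^2; centre at d = 0.842 m, so I = I_cm + Md² gives I = 0.064089 + (1.36)(0.842)² = 1.0283 kg m^2.
Point mass: I_cm = 0; centre at d = 0.149 m, so I = I_cm + Md² gives I = 0 + (2.41)(0.149)² = 0.053504 kg m^2.
Total I = 1.1072 kg m^2; total mass M = 5.87 kg.
k = √(I/M) = √(1.1072/5.87) = 0.4343 m.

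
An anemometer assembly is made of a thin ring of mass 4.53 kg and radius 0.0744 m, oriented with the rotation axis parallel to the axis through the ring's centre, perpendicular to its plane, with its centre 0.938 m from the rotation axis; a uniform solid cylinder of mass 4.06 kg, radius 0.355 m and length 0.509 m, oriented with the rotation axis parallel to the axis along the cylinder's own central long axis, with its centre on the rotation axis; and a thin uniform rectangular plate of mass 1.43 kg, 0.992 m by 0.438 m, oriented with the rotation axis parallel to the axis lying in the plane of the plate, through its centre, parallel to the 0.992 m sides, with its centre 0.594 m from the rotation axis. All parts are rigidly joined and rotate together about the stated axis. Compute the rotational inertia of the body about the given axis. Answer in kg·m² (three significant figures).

Thin ring: I_cm = MR² = (4.53)(0.0744)² = 0.025075 kg·m²; centre at d = 0.938 m, so I = I_cm + Md² gives I = 0.025075 + (4.53)(0.938)² = 4.0108 kg·m².
Solid cylinder: I_cm = (1/2)MR² = (1/2)(4.06)(0.355)² = 0.25583 kg·m²; axis through the centre, so I = 0.25583 kg·m².
Rectangular plate: I_cm = (1/12)Mb² = (1/12)(1.43)(0.438)² = 0.022861 kg·m²; centre at d = 0.594 m, so I = I_cm + Md² gives I = 0.022861 + (1.43)(0.594)² = 0.52742 kg·m².
Total I = 4.0108 + 0.25583 + 0.52742 = 4.794 kg·m².

4.79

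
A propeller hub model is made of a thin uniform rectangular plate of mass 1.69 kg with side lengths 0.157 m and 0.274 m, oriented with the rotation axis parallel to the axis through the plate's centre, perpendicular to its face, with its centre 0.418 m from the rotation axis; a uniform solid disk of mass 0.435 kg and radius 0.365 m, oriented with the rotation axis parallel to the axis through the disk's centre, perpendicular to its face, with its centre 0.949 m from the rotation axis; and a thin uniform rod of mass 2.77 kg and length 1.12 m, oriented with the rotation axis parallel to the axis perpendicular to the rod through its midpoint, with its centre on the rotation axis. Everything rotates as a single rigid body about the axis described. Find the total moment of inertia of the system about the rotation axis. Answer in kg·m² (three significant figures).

Rectangular plate: I_cm = (1/12)M(a²+b²) = (1/12)(1.69)[(0.157)² + (0.274)²] = 0.014045 kg·m²; centre at d = 0.418 m, so the parallel axis theorem gives I = 0.014045 + (1.69)(0.418)² = 0.30933 kg·m².
Solid disk: I_cm = (1/2)MR² = (1/2)(0.435)(0.365)² = 0.028976 kg·m²; centre at d = 0.949 m, so the parallel axis theorem gives I = 0.028976 + (0.435)(0.949)² = 0.42074 kg·m².
Thin rod: I_cm = (1/12)ML² = (1/12)(2.77)(1.12)² = 0.28956 kg·m²; axis through the centre, so I = 0.28956 kg·m².
Total I = 0.30933 + 0.42074 + 0.28956 = 1.0196 kg·m².

1.02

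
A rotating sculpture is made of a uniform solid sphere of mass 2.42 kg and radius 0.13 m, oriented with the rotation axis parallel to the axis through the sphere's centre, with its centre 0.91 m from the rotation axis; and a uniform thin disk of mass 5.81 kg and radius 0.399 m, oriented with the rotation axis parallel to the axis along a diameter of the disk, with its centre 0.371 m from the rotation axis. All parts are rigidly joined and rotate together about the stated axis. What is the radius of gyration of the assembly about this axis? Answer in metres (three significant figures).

Solid sphere: I_cm = (2/5)MR² = (2/5)(2.42)(0.13)² = 0.016359 kg m^2; centre at d = 0.91 m, so I = I_cm + Md² gives I = 0.016359 + (2.42)(0.91)² = 2.0204 kg m^2.
Thin disk: I_cm = (1/4)MR² = (1/4)(5.81)(0.399)² = 0.23124 kg m^2; centre at d = 0.371 m, so I = I_cm + Md² gives I = 0.23124 + (5.81)(0.371)² = 1.0309 kg m^2.
Total I = 3.0513 kg m^2; total mass M = 8.23 kg.
k = √(I/M) = √(3.0513/8.23) = 0.60889 m.

0.609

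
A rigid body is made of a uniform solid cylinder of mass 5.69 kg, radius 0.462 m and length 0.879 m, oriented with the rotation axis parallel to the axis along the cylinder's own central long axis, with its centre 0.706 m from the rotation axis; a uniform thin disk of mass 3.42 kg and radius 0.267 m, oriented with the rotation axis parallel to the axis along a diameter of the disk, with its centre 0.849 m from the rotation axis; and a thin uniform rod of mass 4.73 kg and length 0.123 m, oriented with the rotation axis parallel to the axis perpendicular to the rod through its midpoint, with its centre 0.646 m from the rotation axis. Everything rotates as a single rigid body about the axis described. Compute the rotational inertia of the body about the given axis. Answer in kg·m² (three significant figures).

7.95

Solid cylinder: I_cm = (1/2)MR² = (1/2)(5.69)(0.462)² = 0.60725 kg·m²; centre at d = 0.706 m, so I = I_cm + Md² gives I = 0.60725 + (5.69)(0.706)² = 3.4433 kg·m².
Thin disk: I_cm = (1/4)MR² = (1/4)(3.42)(0.267)² = 0.060952 kg·m²; centre at d = 0.849 m, so I = I_cm + Md² gives I = 0.060952 + (3.42)(0.849)² = 2.5261 kg·m².
Thin rod: I_cm = (1/12)ML² = (1/12)(4.73)(0.123)² = 0.0059633 kg·m²; centre at d = 0.646 m, so I = I_cm + Md² gives I = 0.0059633 + (4.73)(0.646)² = 1.9799 kg·m².
Total I = 3.4433 + 2.5261 + 1.9799 = 7.9493 kg·m².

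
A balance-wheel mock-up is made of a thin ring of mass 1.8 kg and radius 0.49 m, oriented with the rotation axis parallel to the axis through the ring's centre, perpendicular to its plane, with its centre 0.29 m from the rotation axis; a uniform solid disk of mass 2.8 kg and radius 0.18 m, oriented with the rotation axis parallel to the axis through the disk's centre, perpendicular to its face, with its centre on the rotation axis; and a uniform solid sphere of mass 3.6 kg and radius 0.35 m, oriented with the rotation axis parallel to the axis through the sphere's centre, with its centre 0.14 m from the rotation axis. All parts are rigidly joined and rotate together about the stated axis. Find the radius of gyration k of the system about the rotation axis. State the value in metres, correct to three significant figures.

Thin ring: I_cm = MR² = (1.8)(0.49)² = 0.43218 kg·m²; centre at d = 0.29 m, so the parallel axis theorem gives I = 0.43218 + (1.8)(0.29)² = 0.58356 kg·m².
Solid disk: I_cm = (1/2)MR² = (1/2)(2.8)(0.18)² = 0.04536 kg·m²; axis through the centre, so I = 0.04536 kg·m².
Solid sphere: I_cm = (2/5)MR² = (2/5)(3.6)(0.35)² = 0.1764 kg·m²; centre at d = 0.14 m, so the parallel axis theorem gives I = 0.1764 + (3.6)(0.14)² = 0.24696 kg·m².
Total I = 0.87588 kg·m²; total mass M = 8.2 kg.
k = √(I/M) = √(0.87588/8.2) = 0.32683 m.

0.327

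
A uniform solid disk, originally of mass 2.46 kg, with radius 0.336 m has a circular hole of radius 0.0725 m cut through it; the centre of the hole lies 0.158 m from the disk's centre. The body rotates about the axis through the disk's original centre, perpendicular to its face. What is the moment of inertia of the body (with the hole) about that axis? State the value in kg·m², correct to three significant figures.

Unpierced body about its centre: I₀ = (1/2)MR² = (1/2)(2.46)(0.336)² = 0.13886 kg·m².
The removed disk has mass m = M·(r/R)² = (2.46)(0.0725/0.336)² = 0.11453 kg (same uniform areal density).
Its moment of inertia about the rotation axis (parallel-axis theorem): I_hole = (1/2)mr² + md² = (1/2)(0.11453)(0.0725)² + (0.11453)(0.158)² = 0.0031602 kg·m².
Treating the hole as negative mass, I = I₀ − I_hole = 0.13886 − 0.0031602 = 0.1357 kg·m².

0.136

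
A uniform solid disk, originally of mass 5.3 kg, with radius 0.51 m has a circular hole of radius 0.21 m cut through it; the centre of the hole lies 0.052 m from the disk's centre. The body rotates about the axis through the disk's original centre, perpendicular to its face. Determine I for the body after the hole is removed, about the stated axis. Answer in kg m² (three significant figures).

0.667

Unpierced body about its centre: I₀ = (1/2)MR² = (1/2)(5.3)(0.51)² = 0.68927 kg m².
The removed disk has mass m = M·(r/R)² = (5.3)(0.21/0.51)² = 0.89862 kg (same uniform areal density).
Its moment of inertia about the rotation axis (parallel-axis theorem): I_hole = (1/2)mr² + md² = (1/2)(0.89862)(0.21)² + (0.89862)(0.052)² = 0.022244 kg m².
Treating the hole as negative mass, I = I₀ − I_hole = 0.68927 − 0.022244 = 0.66702 kg m².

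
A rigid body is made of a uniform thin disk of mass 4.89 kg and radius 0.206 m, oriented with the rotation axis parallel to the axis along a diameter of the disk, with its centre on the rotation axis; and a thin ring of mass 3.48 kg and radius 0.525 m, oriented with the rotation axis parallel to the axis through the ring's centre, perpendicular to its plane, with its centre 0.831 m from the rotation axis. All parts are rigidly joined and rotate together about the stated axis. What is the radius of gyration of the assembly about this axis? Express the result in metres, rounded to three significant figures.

Thin disk: I_cm = (1/4)MR² = (1/4)(4.89)(0.206)² = 0.051878 kg m^2; axis through the centre, so I = 0.051878 kg m^2.
Thin ring: I_cm = MR² = (3.48)(0.525)² = 0.95917 kg m^2; centre at d = 0.831 m, so the parallel axis theorem gives I = 0.95917 + (3.48)(0.831)² = 3.3623 kg m^2.
Total I = 3.4142 kg m^2; total mass M = 8.37 kg.
k = √(I/M) = √(3.4142/8.37) = 0.63868 m.

0.639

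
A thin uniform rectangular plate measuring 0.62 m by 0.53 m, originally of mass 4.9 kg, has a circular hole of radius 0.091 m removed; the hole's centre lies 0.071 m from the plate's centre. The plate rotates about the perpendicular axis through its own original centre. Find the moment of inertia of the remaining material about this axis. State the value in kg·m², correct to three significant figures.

Unpierced body about its centre: I₀ = (1/12)M(a²+b²) = (1/12)(4.9)[(0.62)² + (0.53)²] = 0.27166 kg·m².
The removed disk has mass m = M·πr²/(ab) = (4.9)·π(0.091)²/(0.62·0.53) = 0.38794 kg (same uniform areal density).
Its moment of inertia about the rotation axis (parallel-axis theorem): I_hole = (1/2)mr² + md² = (1/2)(0.38794)(0.091)² + (0.38794)(0.071)² = 0.0035618 kg·m².
Treating the hole as negative mass, I = I₀ − I_hole = 0.27166 − 0.0035618 = 0.2681 kg·m².

0.268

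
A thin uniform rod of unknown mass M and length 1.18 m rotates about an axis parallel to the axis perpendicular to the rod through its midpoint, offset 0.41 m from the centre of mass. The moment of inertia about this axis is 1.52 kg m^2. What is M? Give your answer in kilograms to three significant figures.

I = I_cm + Md² = (1/12)ML² + Md² = M·[0.0833333·(1.18)² + (0.41)²] = M·0.28413.
So M = 1.52 / 0.28413 = 5.3496 kg.

5.35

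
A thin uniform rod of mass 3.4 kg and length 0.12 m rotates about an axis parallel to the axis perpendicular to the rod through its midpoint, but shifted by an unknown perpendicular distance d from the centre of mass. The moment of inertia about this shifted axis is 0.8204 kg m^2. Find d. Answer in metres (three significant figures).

0.490

About the centre-of-mass axis, I_cm = (1/12)ML² = (1/12)(3.4)(0.12)² = 0.00408 kg m^2.
Parallel axis theorem: I = I_cm + Md², so Md² = 0.8204 − 0.00408 = 0.81632 kg m^2.
d = √(0.81632 / 3.4) = 0.48999 m.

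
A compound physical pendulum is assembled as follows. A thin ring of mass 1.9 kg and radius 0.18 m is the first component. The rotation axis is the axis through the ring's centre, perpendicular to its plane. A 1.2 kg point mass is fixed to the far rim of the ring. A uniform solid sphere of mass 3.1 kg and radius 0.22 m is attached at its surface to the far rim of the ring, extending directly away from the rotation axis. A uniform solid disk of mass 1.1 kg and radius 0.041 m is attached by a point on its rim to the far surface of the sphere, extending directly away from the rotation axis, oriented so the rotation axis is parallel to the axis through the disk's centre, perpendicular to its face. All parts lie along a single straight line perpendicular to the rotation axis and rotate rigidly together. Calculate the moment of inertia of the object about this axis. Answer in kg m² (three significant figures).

1.14

Thin ring: I_cm = MR² = (1.9)(0.18)² = 0.06156 kg m²; axis through the centre, so I = 0.06156 kg m².
Point mass: I_cm = 0; centre at d = 0.18 m, so I = I_cm + Md² gives I = 0 + (1.2)(0.18)² = 0.03888 kg m².
Solid sphere: I_cm = (2/5)MR² = (2/5)(3.1)(0.22)² = 0.060016 kg m²; centre at d = 0.18 + 0.22 = 0.4 m, so I = I_cm + Md² gives I = 0.060016 + (3.1)(0.4)² = 0.55602 kg m².
Solid disk: I_cm = (1/2)MR² = (1/2)(1.1)(0.041)² = 0.00092455 kg m²; centre at d = 0.18 + 0.22 + 0.22 + 0.041 = 0.661 m, so I = I_cm + Md² gives I = 0.00092455 + (1.1)(0.661)² = 0.48154 kg m².
Total I = 0.06156 + 0.03888 + 0.55602 + 0.48154 = 1.138 kg m².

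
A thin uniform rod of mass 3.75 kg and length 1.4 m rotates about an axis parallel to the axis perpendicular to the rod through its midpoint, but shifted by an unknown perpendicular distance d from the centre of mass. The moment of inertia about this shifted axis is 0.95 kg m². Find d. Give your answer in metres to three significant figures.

About the centre-of-mass axis, I_cm = (1/12)ML² = (1/12)(3.75)(1.4)² = 0.6125 kg m².
Parallel axis theorem: I = I_cm + Md², so Md² = 0.95 − 0.6125 = 0.3375 kg m².
d = √(0.3375 / 3.75) = 0.3 m.

0.300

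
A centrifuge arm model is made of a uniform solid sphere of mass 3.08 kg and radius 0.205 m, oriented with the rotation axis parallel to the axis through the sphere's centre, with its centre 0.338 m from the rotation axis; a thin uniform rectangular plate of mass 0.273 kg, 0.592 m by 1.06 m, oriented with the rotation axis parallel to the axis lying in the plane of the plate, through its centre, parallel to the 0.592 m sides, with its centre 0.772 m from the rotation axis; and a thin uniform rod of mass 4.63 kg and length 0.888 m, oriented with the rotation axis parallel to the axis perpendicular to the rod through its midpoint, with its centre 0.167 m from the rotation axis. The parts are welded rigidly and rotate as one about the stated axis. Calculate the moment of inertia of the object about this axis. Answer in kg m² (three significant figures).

1.03

Solid sphere: I_cm = (2/5)MR² = (2/5)(3.08)(0.205)² = 0.051775 kg m²; centre at d = 0.338 m, so the parallel axis theorem gives I = 0.051775 + (3.08)(0.338)² = 0.40365 kg m².
Rectangular plate: I_cm = (1/12)Mb² = (1/12)(0.273)(1.06)² = 0.025562 kg m²; centre at d = 0.772 m, so the parallel axis theorem gives I = 0.025562 + (0.273)(0.772)² = 0.18827 kg m².
Thin rod: I_cm = (1/12)ML² = (1/12)(4.63)(0.888)² = 0.30425 kg m²; centre at d = 0.167 m, so the parallel axis theorem gives I = 0.30425 + (4.63)(0.167)² = 0.43337 kg m².
Total I = 0.40365 + 0.18827 + 0.43337 = 1.0253 kg m².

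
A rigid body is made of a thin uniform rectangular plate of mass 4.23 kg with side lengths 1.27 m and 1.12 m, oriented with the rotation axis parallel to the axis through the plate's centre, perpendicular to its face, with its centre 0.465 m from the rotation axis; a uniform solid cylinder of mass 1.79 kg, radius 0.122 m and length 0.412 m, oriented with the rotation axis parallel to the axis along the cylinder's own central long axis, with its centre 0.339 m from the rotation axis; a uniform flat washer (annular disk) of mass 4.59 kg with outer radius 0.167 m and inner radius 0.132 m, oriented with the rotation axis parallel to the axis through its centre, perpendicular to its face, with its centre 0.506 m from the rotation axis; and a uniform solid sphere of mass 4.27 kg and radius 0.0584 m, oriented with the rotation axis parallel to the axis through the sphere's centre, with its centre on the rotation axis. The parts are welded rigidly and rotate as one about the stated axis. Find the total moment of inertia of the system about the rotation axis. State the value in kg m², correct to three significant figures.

Rectangular plate: I_cm = (1/12)M(a²+b²) = (1/12)(4.23)[(1.27)² + (1.12)²] = 1.0107 kg m²; centre at d = 0.465 m, so I = I_cm + Md² gives I = 1.0107 + (4.23)(0.465)² = 1.9254 kg m².
Solid cylinder: I_cm = (1/2)MR² = (1/2)(1.79)(0.122)² = 0.013321 kg m²; centre at d = 0.339 m, so I = I_cm + Md² gives I = 0.013321 + (1.79)(0.339)² = 0.21903 kg m².
Annular disk: I_cm = (1/2)M(R²+r²) = (1/2)(4.59)[(0.167)² + (0.132)²] = 0.10399 kg m²; centre at d = 0.506 m, so I = I_cm + Md² gives I = 0.10399 + (4.59)(0.506)² = 1.2792 kg m².
Solid sphere: I_cm = (2/5)MR² = (2/5)(4.27)(0.0584)² = 0.0058252 kg m²; axis through the centre, so I = 0.0058252 kg m².
Total I = 1.9254 + 0.21903 + 1.2792 + 0.0058252 = 3.4294 kg m².

3.43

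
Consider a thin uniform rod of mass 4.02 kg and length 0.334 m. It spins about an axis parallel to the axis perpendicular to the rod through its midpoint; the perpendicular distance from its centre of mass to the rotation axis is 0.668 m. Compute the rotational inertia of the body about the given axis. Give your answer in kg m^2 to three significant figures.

1.83

I_cm = (1/12)ML² = (1/12)(4.02)(0.334)² = 0.037371 kg m^2; centre at d = 0.668 m, so I = I_cm + Md² gives I = 0.037371 + (4.02)(0.668)² = 1.8312 kg m^2.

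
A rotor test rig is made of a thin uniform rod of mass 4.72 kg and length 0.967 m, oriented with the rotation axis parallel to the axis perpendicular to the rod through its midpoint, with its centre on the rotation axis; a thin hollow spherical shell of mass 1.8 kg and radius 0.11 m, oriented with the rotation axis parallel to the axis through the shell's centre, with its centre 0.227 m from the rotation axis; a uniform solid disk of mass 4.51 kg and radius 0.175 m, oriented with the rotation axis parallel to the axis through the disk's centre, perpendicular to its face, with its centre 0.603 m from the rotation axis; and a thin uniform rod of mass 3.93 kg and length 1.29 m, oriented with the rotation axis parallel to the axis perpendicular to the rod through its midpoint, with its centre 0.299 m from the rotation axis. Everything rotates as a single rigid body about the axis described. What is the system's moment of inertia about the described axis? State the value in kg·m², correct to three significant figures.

3.08

Thin rod: I_cm = (1/12)ML² = (1/12)(4.72)(0.967)² = 0.3678 kg·m²; axis through the centre, so I = 0.3678 kg·m².
Spherical shell: I_cm = (2/3)MR² = (2/3)(1.8)(0.11)² = 0.01452 kg·m²; centre at d = 0.227 m, so the parallel axis theorem gives I = 0.01452 + (1.8)(0.227)² = 0.10727 kg·m².
Solid disk: I_cm = (1/2)MR² = (1/2)(4.51)(0.175)² = 0.069059 kg·m²; centre at d = 0.603 m, so the parallel axis theorem gives I = 0.069059 + (4.51)(0.603)² = 1.7089 kg·m².
Thin rod: I_cm = (1/12)ML² = (1/12)(3.93)(1.29)² = 0.54499 kg·m²; centre at d = 0.299 m, so the parallel axis theorem gives I = 0.54499 + (3.93)(0.299)² = 0.89634 kg·m².
Total I = 0.3678 + 0.10727 + 1.7089 + 0.89634 = 3.0803 kg·m².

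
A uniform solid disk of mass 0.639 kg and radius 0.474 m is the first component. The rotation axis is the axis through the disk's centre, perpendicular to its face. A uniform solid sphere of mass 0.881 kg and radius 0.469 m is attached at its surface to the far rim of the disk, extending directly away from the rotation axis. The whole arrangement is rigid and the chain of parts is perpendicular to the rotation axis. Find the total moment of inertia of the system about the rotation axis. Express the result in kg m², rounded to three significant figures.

Solid disk: I_cm = (1/2)MR² = (1/2)(0.639)(0.474)² = 0.071784 kg m²; axis through the centre, so I = 0.071784 kg m².
Solid sphere: I_cm = (2/5)MR² = (2/5)(0.881)(0.469)² = 0.077514 kg m²; centre at d = 0.474 + 0.469 = 0.943 m, so I = I_cm + Md² gives I = 0.077514 + (0.881)(0.943)² = 0.86094 kg m².
Total I = 0.071784 + 0.86094 = 0.93273 kg m².

0.933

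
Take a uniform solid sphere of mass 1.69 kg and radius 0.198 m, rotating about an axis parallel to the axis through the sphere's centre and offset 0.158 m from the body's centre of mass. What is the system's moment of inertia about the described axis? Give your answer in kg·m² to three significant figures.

I_cm = (2/5)MR² = (2/5)(1.69)(0.198)² = 0.026502 kg·m²; centre at d = 0.158 m, so the parallel axis theorem gives I = 0.026502 + (1.69)(0.158)² = 0.068691 kg·m².

0.0687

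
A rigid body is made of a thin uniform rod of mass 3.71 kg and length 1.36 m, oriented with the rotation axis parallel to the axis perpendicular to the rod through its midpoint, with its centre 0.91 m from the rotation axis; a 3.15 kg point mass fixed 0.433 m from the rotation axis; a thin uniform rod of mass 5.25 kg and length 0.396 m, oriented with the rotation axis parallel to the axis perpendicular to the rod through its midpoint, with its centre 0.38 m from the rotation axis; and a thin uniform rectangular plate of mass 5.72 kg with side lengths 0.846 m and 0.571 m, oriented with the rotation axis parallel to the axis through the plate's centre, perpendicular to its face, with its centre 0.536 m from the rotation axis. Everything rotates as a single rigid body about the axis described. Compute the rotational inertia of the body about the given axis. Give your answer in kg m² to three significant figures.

7.20

Thin rod: I_cm = (1/12)ML² = (1/12)(3.71)(1.36)² = 0.57183 kg m²; centre at d = 0.91 m, so I = I_cm + Md² gives I = 0.57183 + (3.71)(0.91)² = 3.6441 kg m².
Point mass: I_cm = 0; centre at d = 0.433 m, so I = I_cm + Md² gives I = 0 + (3.15)(0.433)² = 0.59059 kg m².
Thin rod: I_cm = (1/12)ML² = (1/12)(5.25)(0.396)² = 0.068607 kg m²; centre at d = 0.38 m, so I = I_cm + Md² gives I = 0.068607 + (5.25)(0.38)² = 0.82671 kg m².
Rectangular plate: I_cm = (1/12)M(a²+b²) = (1/12)(5.72)[(0.846)² + (0.571)²] = 0.49657 kg m²; centre at d = 0.536 m, so I = I_cm + Md² gives I = 0.49657 + (5.72)(0.536)² = 2.1399 kg m².
Total I = 3.6441 + 0.59059 + 0.82671 + 2.1399 = 7.2013 kg m².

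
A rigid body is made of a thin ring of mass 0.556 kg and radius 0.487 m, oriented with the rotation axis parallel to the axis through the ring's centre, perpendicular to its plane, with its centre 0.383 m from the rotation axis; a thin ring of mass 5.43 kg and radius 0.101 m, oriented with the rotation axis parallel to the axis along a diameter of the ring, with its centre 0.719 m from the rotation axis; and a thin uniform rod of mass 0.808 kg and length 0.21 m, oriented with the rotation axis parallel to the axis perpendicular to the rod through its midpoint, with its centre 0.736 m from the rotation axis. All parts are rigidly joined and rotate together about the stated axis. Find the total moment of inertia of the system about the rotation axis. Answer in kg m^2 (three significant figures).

3.49

Thin ring: I_cm = MR² = (0.556)(0.487)² = 0.13187 kg m^2; centre at d = 0.383 m, so the parallel axis theorem gives I = 0.13187 + (0.556)(0.383)² = 0.21343 kg m^2.
Thin ring: I_cm = (1/2)MR² = (1/2)(5.43)(0.101)² = 0.027696 kg m^2; centre at d = 0.719 m, so the parallel axis theorem gives I = 0.027696 + (5.43)(0.719)² = 2.8348 kg m^2.
Thin rod: I_cm = (1/12)ML² = (1/12)(0.808)(0.21)² = 0.0029694 kg m^2; centre at d = 0.736 m, so the parallel axis theorem gives I = 0.0029694 + (0.808)(0.736)² = 0.44066 kg m^2.
Total I = 0.21343 + 2.8348 + 0.44066 = 3.4889 kg m^2.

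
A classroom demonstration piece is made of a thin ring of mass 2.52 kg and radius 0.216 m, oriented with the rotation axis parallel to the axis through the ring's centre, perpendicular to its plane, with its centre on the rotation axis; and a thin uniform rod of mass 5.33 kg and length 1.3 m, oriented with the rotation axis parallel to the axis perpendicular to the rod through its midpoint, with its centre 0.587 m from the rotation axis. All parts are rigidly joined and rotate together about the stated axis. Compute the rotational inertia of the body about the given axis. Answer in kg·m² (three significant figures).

Thin ring: I_cm = MR² = (2.52)(0.216)² = 0.11757 kg·m²; axis through the centre, so I = 0.11757 kg·m².
Thin rod: I_cm = (1/12)ML² = (1/12)(5.33)(1.3)² = 0.75064 kg·m²; centre at d = 0.587 m, so the parallel axis theorem gives I = 0.75064 + (5.33)(0.587)² = 2.5872 kg·m².
Total I = 0.11757 + 2.5872 = 2.7048 kg·m².

2.70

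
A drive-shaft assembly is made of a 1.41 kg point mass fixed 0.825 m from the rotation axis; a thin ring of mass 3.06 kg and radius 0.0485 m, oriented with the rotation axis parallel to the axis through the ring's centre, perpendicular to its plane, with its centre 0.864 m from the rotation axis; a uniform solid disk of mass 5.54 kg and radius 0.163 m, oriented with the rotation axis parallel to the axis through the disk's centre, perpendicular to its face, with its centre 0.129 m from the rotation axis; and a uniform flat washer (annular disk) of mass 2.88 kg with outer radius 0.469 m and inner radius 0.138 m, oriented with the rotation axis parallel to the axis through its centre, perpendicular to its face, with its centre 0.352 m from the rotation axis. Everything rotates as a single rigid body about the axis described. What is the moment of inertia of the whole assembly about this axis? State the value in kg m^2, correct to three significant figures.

Point mass: I_cm = 0; centre at d = 0.825 m, so I = I_cm + Md² gives I = 0 + (1.41)(0.825)² = 0.95968 kg m^2.
Thin ring: I_cm = MR² = (3.06)(0.0485)² = 0.0071979 kg m^2; centre at d = 0.864 m, so I = I_cm + Md² gives I = 0.0071979 + (3.06)(0.864)² = 2.2915 kg m^2.
Solid disk: I_cm = (1/2)MR² = (1/2)(5.54)(0.163)² = 0.073596 kg m^2; centre at d = 0.129 m, so I = I_cm + Md² gives I = 0.073596 + (5.54)(0.129)² = 0.16579 kg m^2.
Annular disk: I_cm = (1/2)M(R²+r²) = (1/2)(2.88)[(0.469)² + (0.138)²] = 0.34417 kg m^2; centre at d = 0.352 m, so I = I_cm + Md² gives I = 0.34417 + (2.88)(0.352)² = 0.70101 kg m^2.
Total I = 0.95968 + 2.2915 + 0.16579 + 0.70101 = 4.118 kg m^2.

4.12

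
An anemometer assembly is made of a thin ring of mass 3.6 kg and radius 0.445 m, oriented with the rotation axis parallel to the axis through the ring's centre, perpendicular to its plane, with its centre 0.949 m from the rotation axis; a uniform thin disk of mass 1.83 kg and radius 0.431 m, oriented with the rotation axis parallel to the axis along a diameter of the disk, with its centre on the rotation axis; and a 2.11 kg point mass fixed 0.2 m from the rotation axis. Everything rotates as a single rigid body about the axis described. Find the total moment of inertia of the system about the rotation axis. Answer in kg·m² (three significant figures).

4.12

Thin ring: I_cm = MR² = (3.6)(0.445)² = 0.71289 kg·m²; centre at d = 0.949 m, so the parallel axis theorem gives I = 0.71289 + (3.6)(0.949)² = 3.9551 kg·m².
Thin disk: I_cm = (1/4)MR² = (1/4)(1.83)(0.431)² = 0.084986 kg·m²; axis through the centre, so I = 0.084986 kg·m².
Point mass: I_cm = 0; centre at d = 0.2 m, so the parallel axis theorem gives I = 0 + (2.11)(0.2)² = 0.0844 kg·m².
Total I = 3.9551 + 0.084986 + 0.0844 = 4.1244 kg·m².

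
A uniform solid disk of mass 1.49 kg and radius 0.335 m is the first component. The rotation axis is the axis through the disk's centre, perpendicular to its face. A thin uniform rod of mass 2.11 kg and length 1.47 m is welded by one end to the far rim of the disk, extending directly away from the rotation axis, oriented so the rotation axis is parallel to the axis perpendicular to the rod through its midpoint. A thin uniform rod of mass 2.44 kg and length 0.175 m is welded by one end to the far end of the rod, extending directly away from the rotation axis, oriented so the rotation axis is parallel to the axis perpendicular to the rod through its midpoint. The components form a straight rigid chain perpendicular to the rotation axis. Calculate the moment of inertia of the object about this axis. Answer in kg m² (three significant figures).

Solid disk: I_cm = (1/2)MR² = (1/2)(1.49)(0.335)² = 0.083608 kg m²; axis through the centre, so I = 0.083608 kg m².
Thin rod: I_cm = (1/12)ML² = (1/12)(2.11)(1.47)² = 0.37996 kg m²; centre at d = 0.335 + 0.735 = 1.07 m, so the parallel axis theorem gives I = 0.37996 + (2.11)(1.07)² = 2.7957 kg m².
Thin rod: I_cm = (1/12)ML² = (1/12)(2.44)(0.175)² = 0.0062271 kg m²; centre at d = 0.335 + 0.735 + 0.735 + 0.0875 = 1.8925 m, so the parallel axis theorem gives I = 0.0062271 + (2.44)(1.8925)² = 8.7452 kg m².
Total I = 0.083608 + 2.7957 + 8.7452 = 11.625 kg m².

11.6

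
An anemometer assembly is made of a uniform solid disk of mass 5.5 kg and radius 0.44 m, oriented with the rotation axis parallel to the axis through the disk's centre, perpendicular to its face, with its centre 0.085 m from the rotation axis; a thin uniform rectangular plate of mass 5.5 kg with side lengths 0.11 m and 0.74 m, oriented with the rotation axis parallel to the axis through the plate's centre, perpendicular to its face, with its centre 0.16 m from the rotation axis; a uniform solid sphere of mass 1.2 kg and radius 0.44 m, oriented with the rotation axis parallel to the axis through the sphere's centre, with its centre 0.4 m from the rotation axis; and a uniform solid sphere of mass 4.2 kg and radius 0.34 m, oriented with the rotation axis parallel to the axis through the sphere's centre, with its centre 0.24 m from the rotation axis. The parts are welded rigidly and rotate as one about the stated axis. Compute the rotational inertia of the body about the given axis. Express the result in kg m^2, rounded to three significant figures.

Solid disk: I_cm = (1/2)MR² = (1/2)(5.5)(0.44)² = 0.5324 kg m^2; centre at d = 0.085 m, so I = I_cm + Md² gives I = 0.5324 + (5.5)(0.085)² = 0.57214 kg m^2.
Rectangular plate: I_cm = (1/12)M(a²+b²) = (1/12)(5.5)[(0.11)² + (0.74)²] = 0.25653 kg m^2; centre at d = 0.16 m, so I = I_cm + Md² gives I = 0.25653 + (5.5)(0.16)² = 0.39733 kg m^2.
Solid sphere: I_cm = (2/5)MR² = (2/5)(1.2)(0.44)² = 0.092928 kg m^2; centre at d = 0.4 m, so I = I_cm + Md² gives I = 0.092928 + (1.2)(0.4)² = 0.28493 kg m^2.
Solid sphere: I_cm = (2/5)MR² = (2/5)(4.2)(0.34)² = 0.19421 kg m^2; centre at d = 0.24 m, so I = I_cm + Md² gives I = 0.19421 + (4.2)(0.24)² = 0.43613 kg m^2.
Total I = 0.57214 + 0.39733 + 0.28493 + 0.43613 = 1.6905 kg m^2.

1.69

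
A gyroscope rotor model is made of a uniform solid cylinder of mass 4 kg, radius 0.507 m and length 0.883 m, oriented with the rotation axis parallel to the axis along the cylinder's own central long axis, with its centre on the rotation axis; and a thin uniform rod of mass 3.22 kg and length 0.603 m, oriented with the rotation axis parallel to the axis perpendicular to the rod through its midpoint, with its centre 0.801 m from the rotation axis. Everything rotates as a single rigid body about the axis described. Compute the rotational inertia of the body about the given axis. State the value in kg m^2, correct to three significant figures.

Solid cylinder: I_cm = (1/2)MR² = (1/2)(4)(0.507)² = 0.5141 kg m^2; axis through the centre, so I = 0.5141 kg m^2.
Thin rod: I_cm = (1/12)ML² = (1/12)(3.22)(0.603)² = 0.097568 kg m^2; centre at d = 0.801 m, so I = I_cm + Md² gives I = 0.097568 + (3.22)(0.801)² = 2.1635 kg m^2.
Total I = 0.5141 + 2.1635 = 2.6776 kg m^2.

2.68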